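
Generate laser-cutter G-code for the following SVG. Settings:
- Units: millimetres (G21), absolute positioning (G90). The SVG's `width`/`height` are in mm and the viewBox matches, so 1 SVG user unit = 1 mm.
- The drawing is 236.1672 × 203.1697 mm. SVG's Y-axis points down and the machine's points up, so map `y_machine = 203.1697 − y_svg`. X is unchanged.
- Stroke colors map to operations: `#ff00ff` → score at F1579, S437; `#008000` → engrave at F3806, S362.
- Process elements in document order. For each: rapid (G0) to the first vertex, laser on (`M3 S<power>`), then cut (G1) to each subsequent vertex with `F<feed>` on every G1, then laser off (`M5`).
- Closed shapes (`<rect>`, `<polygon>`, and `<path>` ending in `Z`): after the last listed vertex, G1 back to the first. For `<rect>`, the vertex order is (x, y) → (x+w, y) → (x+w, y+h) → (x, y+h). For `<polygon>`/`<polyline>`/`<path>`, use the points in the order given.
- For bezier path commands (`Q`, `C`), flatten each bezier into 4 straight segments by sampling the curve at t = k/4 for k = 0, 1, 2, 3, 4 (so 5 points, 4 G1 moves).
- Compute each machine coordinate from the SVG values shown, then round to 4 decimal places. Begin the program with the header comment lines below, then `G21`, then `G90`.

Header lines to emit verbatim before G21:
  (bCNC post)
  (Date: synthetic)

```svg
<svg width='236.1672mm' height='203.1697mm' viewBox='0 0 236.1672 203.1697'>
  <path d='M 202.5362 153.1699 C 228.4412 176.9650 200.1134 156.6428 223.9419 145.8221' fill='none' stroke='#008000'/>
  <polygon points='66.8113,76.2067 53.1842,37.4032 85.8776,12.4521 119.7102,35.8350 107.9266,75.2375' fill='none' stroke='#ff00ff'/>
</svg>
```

viewBox `0 0 236.1672 203.1697` with mm width/height → 1 unit = 1 mm. Flip: y_m = 203.1697 − y_svg.

**Shape 1** — `<path>` cubic bezier, stroke `#008000` → engrave (S362, F3806). Control points (SVG): P0=(202.5362,153.1699), P1=(228.4412,176.9650), P2=(200.1134,156.6428), P3=(223.9419,145.8221); sampled at t=k/4. Machine vertices: (202.5362,49.9998) → (213.4586,39.5877) → (214.0177,40.6928) → (214.1875,48.2883) → (223.9419,57.3476). Open path.

**Shape 2** — `<polygon>` regular polygon, stroke `#ff00ff` → score (S437, F1579). Machine vertices: (66.8113,126.9630) → (53.1842,165.7665) → (85.8776,190.7176) → (119.7102,167.3347) → (107.9266,127.9322) → (66.8113,126.9630). Closed: final G1 returns to the first vertex.

(bCNC post)
(Date: synthetic)
G21
G90
G0 X202.5362 Y49.9998
M3 S362
G1 X213.4586 Y39.5877 F3806
G1 X214.0177 Y40.6928 F3806
G1 X214.1875 Y48.2883 F3806
G1 X223.9419 Y57.3476 F3806
M5
G0 X66.8113 Y126.9630
M3 S437
G1 X53.1842 Y165.7665 F1579
G1 X85.8776 Y190.7176 F1579
G1 X119.7102 Y167.3347 F1579
G1 X107.9266 Y127.9322 F1579
G1 X66.8113 Y126.9630 F1579
M5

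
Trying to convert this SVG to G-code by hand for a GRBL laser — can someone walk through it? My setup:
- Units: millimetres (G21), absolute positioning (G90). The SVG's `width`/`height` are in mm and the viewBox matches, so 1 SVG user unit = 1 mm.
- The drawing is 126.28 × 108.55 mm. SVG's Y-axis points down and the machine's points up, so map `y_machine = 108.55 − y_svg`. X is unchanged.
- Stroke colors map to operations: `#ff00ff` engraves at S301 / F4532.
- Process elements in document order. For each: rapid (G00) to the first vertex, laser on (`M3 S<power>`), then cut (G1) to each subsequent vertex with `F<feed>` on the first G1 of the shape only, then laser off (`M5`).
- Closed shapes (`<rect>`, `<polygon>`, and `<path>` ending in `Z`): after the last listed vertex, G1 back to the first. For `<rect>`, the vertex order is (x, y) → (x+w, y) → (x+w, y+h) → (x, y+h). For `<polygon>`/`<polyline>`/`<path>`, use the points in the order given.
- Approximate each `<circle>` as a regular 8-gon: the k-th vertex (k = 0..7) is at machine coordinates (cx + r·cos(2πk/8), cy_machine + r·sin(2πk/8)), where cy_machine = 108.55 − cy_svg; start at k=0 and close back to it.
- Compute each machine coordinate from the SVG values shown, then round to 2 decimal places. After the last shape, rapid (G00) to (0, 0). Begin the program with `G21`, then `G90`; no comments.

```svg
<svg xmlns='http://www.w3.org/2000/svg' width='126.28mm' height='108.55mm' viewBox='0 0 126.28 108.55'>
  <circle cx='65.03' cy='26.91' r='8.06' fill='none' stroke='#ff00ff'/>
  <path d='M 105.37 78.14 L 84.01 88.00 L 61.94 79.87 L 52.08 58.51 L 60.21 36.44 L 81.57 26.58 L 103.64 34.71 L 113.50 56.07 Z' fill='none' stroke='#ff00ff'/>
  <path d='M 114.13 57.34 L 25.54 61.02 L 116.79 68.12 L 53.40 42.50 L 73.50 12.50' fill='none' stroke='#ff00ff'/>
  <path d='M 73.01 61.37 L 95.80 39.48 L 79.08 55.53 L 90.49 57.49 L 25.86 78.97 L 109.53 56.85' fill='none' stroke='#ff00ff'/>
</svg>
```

G21
G90
G00 X73.09 Y81.64
M3 S301
G1 X70.73 Y87.34 F4532
G1 X65.03 Y89.70
G1 X59.33 Y87.34
G1 X56.97 Y81.64
G1 X59.33 Y75.94
G1 X65.03 Y73.58
G1 X70.73 Y75.94
G1 X73.09 Y81.64
M5
G00 X105.37 Y30.41
M3 S301
G1 X84.01 Y20.55 F4532
G1 X61.94 Y28.68
G1 X52.08 Y50.04
G1 X60.21 Y72.11
G1 X81.57 Y81.97
G1 X103.64 Y73.84
G1 X113.50 Y52.48
G1 X105.37 Y30.41
M5
G00 X114.13 Y51.21
M3 S301
G1 X25.54 Y47.53 F4532
G1 X116.79 Y40.43
G1 X53.40 Y66.05
G1 X73.50 Y96.05
M5
G00 X73.01 Y47.18
M3 S301
G1 X95.80 Y69.07 F4532
G1 X79.08 Y53.02
G1 X90.49 Y51.06
G1 X25.86 Y29.58
G1 X109.53 Y51.70
M5
G00 X0.00 Y0.00

Since the viewBox matches the mm dimensions, user units are millimetres directly. The only transform is the Y-flip y_m = 108.55 − y_svg.

Shape 1 is a circle drawn with `<circle>`. Its stroke #ff00ff means engrave at S301, F4532. After flipping Y the toolpath is (73.09,81.64) → (70.73,87.34) → (65.03,89.70) → (59.33,87.34) → (56.97,81.64) → (59.33,75.94) → (65.03,73.58) → (70.73,75.94) → (73.09,81.64), returning to the start.

Shape 2 is a regular polygon drawn with `<path>`. Its stroke #ff00ff means engrave at S301, F4532. After flipping Y the toolpath is (105.37,30.41) → (84.01,20.55) → (61.94,28.68) → (52.08,50.04) → (60.21,72.11) → (81.57,81.97) → (103.64,73.84) → (113.50,52.48) → (105.37,30.41), returning to the start.

Shape 3 is a open polyline drawn with `<path>`. Its stroke #ff00ff means engrave at S301, F4532. After flipping Y the toolpath is (114.13,51.21) → (25.54,47.53) → (116.79,40.43) → (53.40,66.05) → (73.50,96.05).

Shape 4 is a open polyline drawn with `<path>`. Its stroke #ff00ff means engrave at S301, F4532. After flipping Y the toolpath is (73.01,47.18) → (95.80,69.07) → (79.08,53.02) → (90.49,51.06) → (25.86,29.58) → (109.53,51.70).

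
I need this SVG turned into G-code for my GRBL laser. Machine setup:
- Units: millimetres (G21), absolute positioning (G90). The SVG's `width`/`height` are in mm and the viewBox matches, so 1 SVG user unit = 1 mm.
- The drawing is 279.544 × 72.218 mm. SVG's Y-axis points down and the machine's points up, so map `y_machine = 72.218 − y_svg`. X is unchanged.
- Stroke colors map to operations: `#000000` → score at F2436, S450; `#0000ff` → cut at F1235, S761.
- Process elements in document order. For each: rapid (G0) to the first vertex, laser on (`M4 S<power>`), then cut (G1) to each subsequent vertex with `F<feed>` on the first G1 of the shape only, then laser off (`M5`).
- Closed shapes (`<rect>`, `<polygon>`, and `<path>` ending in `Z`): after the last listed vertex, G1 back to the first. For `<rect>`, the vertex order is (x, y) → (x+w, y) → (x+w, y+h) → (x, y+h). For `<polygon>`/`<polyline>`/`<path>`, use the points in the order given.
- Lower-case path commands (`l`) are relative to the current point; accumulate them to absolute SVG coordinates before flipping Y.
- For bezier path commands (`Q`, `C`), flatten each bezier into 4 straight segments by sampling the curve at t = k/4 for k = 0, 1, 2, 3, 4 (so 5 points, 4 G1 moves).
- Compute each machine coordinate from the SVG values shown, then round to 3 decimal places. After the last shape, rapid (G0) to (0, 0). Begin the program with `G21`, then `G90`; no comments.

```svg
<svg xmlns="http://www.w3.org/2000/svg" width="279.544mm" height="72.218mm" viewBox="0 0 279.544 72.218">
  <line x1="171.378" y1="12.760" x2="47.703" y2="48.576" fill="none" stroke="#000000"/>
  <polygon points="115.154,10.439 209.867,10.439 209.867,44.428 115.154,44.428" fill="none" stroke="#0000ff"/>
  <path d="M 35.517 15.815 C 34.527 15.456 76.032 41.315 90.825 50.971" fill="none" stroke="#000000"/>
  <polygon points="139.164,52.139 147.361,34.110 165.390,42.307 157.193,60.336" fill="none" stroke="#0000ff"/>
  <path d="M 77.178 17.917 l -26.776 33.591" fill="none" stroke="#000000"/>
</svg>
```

G21
G90
G0 X171.378 Y59.458
M4 S450
G1 X47.703 Y23.642 F2436
M5
G0 X115.154 Y61.779
M4 S761
G1 X209.867 Y61.779 F1235
G1 X209.867 Y27.790
G1 X115.154 Y27.790
G1 X115.154 Y61.779
M5
G0 X35.517 Y56.403
M4 S450
G1 X41.661 Y52.419 F2436
G1 X57.252 Y42.581
G1 X75.803 Y30.864
G1 X90.825 Y21.247
M5
G0 X139.164 Y20.079
M4 S761
G1 X147.361 Y38.108 F1235
G1 X165.390 Y29.911
G1 X157.193 Y11.882
G1 X139.164 Y20.079
M5
G0 X77.178 Y54.301
M4 S450
G1 X50.402 Y20.710 F2436
M5
G0 X0.000 Y0.000

Since the viewBox matches the mm dimensions, user units are millimetres directly. The only transform is the Y-flip y_m = 72.218 − y_svg.

Shape 1 is a line segment drawn with `<line>`. Its stroke #000000 means score at S450, F2436. After flipping Y the toolpath is (171.378,59.458) → (47.703,23.642).

Shape 2 is a rectangle drawn with `<polygon>`. Its stroke #0000ff means cut at S761, F1235. After flipping Y the toolpath is (115.154,61.779) → (209.867,61.779) → (209.867,27.790) → (115.154,27.790) → (115.154,61.779), returning to the start.

Shape 3 is a cubic bezier drawn with `<path>`. Its stroke #000000 means score at S450, F2436. After flipping Y the toolpath is (35.517,56.403) → (41.661,52.419) → (57.252,42.581) → (75.803,30.864) → (90.825,21.247).

Shape 4 is a regular polygon drawn with `<polygon>`. Its stroke #0000ff means cut at S761, F1235. After flipping Y the toolpath is (139.164,20.079) → (147.361,38.108) → (165.390,29.911) → (157.193,11.882) → (139.164,20.079), returning to the start.

Shape 5 is a line segment drawn with `<path>`. Its stroke #000000 means score at S450, F2436. After flipping Y the toolpath is (77.178,54.301) → (50.402,20.710).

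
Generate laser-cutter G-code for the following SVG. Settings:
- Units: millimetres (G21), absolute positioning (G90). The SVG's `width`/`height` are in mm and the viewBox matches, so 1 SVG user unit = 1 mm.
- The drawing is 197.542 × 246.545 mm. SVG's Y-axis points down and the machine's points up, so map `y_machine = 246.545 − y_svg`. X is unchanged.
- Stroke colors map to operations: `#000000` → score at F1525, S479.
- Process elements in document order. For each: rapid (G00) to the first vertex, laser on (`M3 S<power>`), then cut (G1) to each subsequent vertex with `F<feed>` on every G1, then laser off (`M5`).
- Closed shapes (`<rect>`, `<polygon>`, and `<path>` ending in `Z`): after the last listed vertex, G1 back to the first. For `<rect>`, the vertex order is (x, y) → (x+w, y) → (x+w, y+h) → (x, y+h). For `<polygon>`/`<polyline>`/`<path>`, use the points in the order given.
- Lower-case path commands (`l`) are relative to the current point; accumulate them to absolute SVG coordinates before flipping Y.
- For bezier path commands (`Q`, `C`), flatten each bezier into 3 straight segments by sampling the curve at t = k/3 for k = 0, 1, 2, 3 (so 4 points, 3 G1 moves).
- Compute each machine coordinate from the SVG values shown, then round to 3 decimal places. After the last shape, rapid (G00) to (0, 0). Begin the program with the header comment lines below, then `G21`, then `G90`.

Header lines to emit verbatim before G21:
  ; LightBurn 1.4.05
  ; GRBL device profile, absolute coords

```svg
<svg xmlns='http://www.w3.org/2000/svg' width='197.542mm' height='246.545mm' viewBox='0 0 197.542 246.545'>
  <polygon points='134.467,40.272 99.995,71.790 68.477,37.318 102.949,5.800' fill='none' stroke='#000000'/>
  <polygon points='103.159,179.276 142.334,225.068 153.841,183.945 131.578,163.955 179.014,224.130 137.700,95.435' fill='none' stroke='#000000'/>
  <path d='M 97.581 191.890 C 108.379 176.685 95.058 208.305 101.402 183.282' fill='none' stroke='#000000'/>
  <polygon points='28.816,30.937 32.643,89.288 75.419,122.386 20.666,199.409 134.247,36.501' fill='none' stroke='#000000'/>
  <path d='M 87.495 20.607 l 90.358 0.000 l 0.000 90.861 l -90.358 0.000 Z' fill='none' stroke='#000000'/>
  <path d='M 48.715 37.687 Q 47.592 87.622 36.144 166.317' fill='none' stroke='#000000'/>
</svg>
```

viewBox `0 0 197.542 246.545` with mm width/height → 1 unit = 1 mm. Flip: y_m = 246.545 − y_svg.

**Shape 1** — `<polygon>` regular polygon, stroke `#000000` → score (S479, F1525). Machine vertices: (134.467,206.273) → (99.995,174.755) → (68.477,209.227) → (102.949,240.745) → (134.467,206.273). Closed: final G1 returns to the first vertex.

**Shape 2** — `<polygon>` closed polygon, stroke `#000000` → score (S479, F1525). Machine vertices: (103.159,67.269) → (142.334,21.477) → (153.841,62.600) → (131.578,82.590) → (179.014,22.415) → (137.700,151.110) → (103.159,67.269). Closed: final G1 returns to the first vertex.

**Shape 3** — `<path>` cubic bezier, stroke `#000000` → score (S479, F1525). Control points (SVG): P0=(97.581,191.890), P1=(108.379,176.685), P2=(95.058,208.305), P3=(101.402,183.282); sampled at t=k/3. Machine vertices: (97.581,54.655) → (101.961,58.084) → (99.991,53.289) → (101.402,63.263). Open path.

**Shape 4** — `<polygon>` closed polygon, stroke `#000000` → score (S479, F1525). Machine vertices: (28.816,215.608) → (32.643,157.257) → (75.419,124.159) → (20.666,47.136) → (134.247,210.044) → (28.816,215.608). Closed: final G1 returns to the first vertex.

**Shape 5** — `<path>` rectangle, stroke `#000000` → score (S479, F1525). Machine vertices: (87.495,225.938) → (177.853,225.938) → (177.853,135.077) → (87.495,135.077) → (87.495,225.938). Closed: final G1 returns to the first vertex.

**Shape 6** — `<path>` quadratic bezier, stroke `#000000` → score (S479, F1525). Control points (SVG): P0=(48.715,37.687), P1=(47.592,87.622), P2=(36.144,166.317); sampled at t=k/3. Machine vertices: (48.715,208.858) → (46.819,172.372) → (42.629,129.496) → (36.144,80.228). Open path.

; LightBurn 1.4.05
; GRBL device profile, absolute coords
G21
G90
G00 X134.467 Y206.273
M3 S479
G1 X99.995 Y174.755 F1525
G1 X68.477 Y209.227 F1525
G1 X102.949 Y240.745 F1525
G1 X134.467 Y206.273 F1525
M5
G00 X103.159 Y67.269
M3 S479
G1 X142.334 Y21.477 F1525
G1 X153.841 Y62.600 F1525
G1 X131.578 Y82.590 F1525
G1 X179.014 Y22.415 F1525
G1 X137.700 Y151.110 F1525
G1 X103.159 Y67.269 F1525
M5
G00 X97.581 Y54.655
M3 S479
G1 X101.961 Y58.084 F1525
G1 X99.991 Y53.289 F1525
G1 X101.402 Y63.263 F1525
M5
G00 X28.816 Y215.608
M3 S479
G1 X32.643 Y157.257 F1525
G1 X75.419 Y124.159 F1525
G1 X20.666 Y47.136 F1525
G1 X134.247 Y210.044 F1525
G1 X28.816 Y215.608 F1525
M5
G00 X87.495 Y225.938
M3 S479
G1 X177.853 Y225.938 F1525
G1 X177.853 Y135.077 F1525
G1 X87.495 Y135.077 F1525
G1 X87.495 Y225.938 F1525
M5
G00 X48.715 Y208.858
M3 S479
G1 X46.819 Y172.372 F1525
G1 X42.629 Y129.496 F1525
G1 X36.144 Y80.228 F1525
M5
G00 X0.000 Y0.000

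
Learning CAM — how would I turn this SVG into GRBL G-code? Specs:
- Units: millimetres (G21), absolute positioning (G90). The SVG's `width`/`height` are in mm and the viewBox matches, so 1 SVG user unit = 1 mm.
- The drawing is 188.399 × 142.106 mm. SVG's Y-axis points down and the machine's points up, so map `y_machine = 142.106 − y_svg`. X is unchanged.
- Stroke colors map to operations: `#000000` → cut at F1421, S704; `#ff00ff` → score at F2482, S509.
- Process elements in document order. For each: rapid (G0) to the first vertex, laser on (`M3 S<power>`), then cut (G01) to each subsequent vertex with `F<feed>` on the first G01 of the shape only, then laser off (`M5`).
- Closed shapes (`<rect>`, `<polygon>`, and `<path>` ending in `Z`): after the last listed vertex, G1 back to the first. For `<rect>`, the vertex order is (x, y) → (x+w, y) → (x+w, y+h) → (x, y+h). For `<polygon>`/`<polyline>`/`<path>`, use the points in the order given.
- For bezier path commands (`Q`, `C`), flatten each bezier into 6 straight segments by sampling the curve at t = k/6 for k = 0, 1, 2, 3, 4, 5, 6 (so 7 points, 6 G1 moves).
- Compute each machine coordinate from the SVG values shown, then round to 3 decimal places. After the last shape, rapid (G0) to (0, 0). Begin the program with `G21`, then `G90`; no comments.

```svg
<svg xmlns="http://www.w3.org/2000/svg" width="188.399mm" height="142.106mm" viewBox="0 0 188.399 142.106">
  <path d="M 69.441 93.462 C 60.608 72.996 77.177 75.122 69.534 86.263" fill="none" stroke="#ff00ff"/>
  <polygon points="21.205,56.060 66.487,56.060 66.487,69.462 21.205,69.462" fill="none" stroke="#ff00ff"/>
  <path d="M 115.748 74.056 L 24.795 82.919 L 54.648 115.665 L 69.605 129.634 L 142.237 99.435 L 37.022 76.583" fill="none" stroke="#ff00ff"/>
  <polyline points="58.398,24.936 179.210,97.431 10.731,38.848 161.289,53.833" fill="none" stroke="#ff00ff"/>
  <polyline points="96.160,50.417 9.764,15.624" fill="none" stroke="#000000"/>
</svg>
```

viewBox `0 0 188.399 142.106` with mm width/height → 1 unit = 1 mm. Flip: y_m = 142.106 − y_svg.

**Shape 1** — `<path>` cubic bezier, stroke `#ff00ff` → score (S509, F2482). Control points (SVG): P0=(69.441,93.462), P1=(60.608,72.996), P2=(77.177,75.122), P3=(69.534,86.263); sampled at t=k/6. Machine vertices: (69.441,48.644) → (66.912,57.057) → (67.238,62.082) → (69.041,64.096) → (70.944,63.476) → (71.568,60.599) → (69.534,55.843). Open path.

**Shape 2** — `<polygon>` rectangle, stroke `#ff00ff` → score (S509, F2482). Machine vertices: (21.205,86.046) → (66.487,86.046) → (66.487,72.644) → (21.205,72.644) → (21.205,86.046). Closed: final G1 returns to the first vertex.

**Shape 3** — `<path>` open polyline, stroke `#ff00ff` → score (S509, F2482). Machine vertices: (115.748,68.050) → (24.795,59.187) → (54.648,26.441) → (69.605,12.472) → (142.237,42.671) → (37.022,65.523). Open path.

**Shape 4** — `<polyline>` open polyline, stroke `#ff00ff` → score (S509, F2482). Machine vertices: (58.398,117.170) → (179.210,44.675) → (10.731,103.258) → (161.289,88.273). Open path.

**Shape 5** — `<polyline>` line segment, stroke `#000000` → cut (S704, F1421). Machine vertices: (96.160,91.689) → (9.764,126.482). Open path.

G21
G90
G0 X69.441 Y48.644
M3 S509
G01 X66.912 Y57.057 F2482
G01 X67.238 Y62.082
G01 X69.041 Y64.096
G01 X70.944 Y63.476
G01 X71.568 Y60.599
G01 X69.534 Y55.843
M5
G0 X21.205 Y86.046
M3 S509
G01 X66.487 Y86.046 F2482
G01 X66.487 Y72.644
G01 X21.205 Y72.644
G01 X21.205 Y86.046
M5
G0 X115.748 Y68.050
M3 S509
G01 X24.795 Y59.187 F2482
G01 X54.648 Y26.441
G01 X69.605 Y12.472
G01 X142.237 Y42.671
G01 X37.022 Y65.523
M5
G0 X58.398 Y117.170
M3 S509
G01 X179.210 Y44.675 F2482
G01 X10.731 Y103.258
G01 X161.289 Y88.273
M5
G0 X96.160 Y91.689
M3 S704
G01 X9.764 Y126.482 F1421
M5
G0 X0.000 Y0.000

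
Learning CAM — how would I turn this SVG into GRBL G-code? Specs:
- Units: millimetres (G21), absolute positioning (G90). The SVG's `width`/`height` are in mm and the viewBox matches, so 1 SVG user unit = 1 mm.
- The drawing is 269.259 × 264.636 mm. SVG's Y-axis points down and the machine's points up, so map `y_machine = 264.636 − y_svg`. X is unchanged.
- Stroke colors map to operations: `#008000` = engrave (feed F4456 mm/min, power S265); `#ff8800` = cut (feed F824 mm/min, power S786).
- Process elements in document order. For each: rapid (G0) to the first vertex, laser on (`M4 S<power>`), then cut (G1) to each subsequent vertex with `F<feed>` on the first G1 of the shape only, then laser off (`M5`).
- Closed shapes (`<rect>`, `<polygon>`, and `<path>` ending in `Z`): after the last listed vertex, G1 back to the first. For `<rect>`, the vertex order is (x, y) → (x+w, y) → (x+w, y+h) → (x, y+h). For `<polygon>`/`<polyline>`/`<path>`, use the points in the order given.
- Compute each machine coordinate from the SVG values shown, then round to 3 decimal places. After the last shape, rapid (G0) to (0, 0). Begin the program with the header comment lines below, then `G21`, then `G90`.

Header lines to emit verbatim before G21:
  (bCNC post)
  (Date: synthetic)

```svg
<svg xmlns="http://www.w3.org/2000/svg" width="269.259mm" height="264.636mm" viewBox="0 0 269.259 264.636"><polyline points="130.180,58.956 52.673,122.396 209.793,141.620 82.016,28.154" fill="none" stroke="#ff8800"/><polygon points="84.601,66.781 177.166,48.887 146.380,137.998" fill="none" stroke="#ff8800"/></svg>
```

viewBox `0 0 269.259 264.636` with mm width/height → 1 unit = 1 mm. Flip: y_m = 264.636 − y_svg.

**Shape 1** — `<polyline>` open polyline, stroke `#ff8800` → cut (S786, F824). Machine vertices: (130.180,205.680) → (52.673,142.240) → (209.793,123.016) → (82.016,236.482). Open path.

**Shape 2** — `<polygon>` regular polygon, stroke `#ff8800` → cut (S786, F824). Machine vertices: (84.601,197.855) → (177.166,215.749) → (146.380,126.638) → (84.601,197.855). Closed: final G1 returns to the first vertex.

(bCNC post)
(Date: synthetic)
G21
G90
G0 X130.180 Y205.680
M4 S786
G1 X52.673 Y142.240 F824
G1 X209.793 Y123.016
G1 X82.016 Y236.482
M5
G0 X84.601 Y197.855
M4 S786
G1 X177.166 Y215.749 F824
G1 X146.380 Y126.638
G1 X84.601 Y197.855
M5
G0 X0.000 Y0.000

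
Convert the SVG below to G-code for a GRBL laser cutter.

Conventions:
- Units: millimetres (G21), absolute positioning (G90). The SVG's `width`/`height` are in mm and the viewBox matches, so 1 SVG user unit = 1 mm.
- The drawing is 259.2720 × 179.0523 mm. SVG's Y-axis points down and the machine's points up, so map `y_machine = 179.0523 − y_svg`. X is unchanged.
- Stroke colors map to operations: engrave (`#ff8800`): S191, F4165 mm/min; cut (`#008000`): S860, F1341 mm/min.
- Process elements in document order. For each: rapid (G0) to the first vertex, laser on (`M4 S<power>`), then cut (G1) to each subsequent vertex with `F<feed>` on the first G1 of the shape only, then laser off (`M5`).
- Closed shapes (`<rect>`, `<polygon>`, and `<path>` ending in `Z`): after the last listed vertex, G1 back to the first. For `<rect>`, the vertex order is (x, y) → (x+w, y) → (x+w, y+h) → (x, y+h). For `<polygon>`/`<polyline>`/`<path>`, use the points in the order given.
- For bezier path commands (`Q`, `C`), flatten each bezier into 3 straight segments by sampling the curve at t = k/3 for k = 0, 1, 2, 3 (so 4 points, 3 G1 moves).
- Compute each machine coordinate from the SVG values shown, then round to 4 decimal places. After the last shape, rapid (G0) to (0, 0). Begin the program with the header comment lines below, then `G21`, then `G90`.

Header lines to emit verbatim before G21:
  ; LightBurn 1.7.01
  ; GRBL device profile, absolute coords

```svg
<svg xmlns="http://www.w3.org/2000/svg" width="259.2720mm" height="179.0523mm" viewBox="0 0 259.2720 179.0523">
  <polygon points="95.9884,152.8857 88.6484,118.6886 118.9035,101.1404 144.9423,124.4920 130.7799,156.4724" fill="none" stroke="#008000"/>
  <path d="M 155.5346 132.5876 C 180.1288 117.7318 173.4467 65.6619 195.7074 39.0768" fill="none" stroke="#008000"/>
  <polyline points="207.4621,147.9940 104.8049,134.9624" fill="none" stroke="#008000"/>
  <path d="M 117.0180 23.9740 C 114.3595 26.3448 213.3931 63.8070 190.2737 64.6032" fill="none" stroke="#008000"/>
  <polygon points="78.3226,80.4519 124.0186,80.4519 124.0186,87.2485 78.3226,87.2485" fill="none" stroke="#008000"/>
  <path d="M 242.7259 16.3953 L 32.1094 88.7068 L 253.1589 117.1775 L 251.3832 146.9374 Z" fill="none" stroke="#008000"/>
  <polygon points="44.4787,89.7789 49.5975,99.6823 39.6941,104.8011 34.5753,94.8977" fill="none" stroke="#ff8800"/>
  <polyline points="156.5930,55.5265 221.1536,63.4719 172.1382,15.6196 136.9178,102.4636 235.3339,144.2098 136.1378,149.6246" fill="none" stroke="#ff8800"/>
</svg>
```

Since the viewBox matches the mm dimensions, user units are millimetres directly. The only transform is the Y-flip y_m = 179.0523 − y_svg.

Shape 1 is a regular polygon drawn with `<polygon>`. Its stroke #008000 means cut at S860, F1341. After flipping Y the toolpath is (95.9884,26.1666) → (88.6484,60.3637) → (118.9035,77.9119) → (144.9423,54.5603) → (130.7799,22.5799) → (95.9884,26.1666), returning to the start.

Shape 2 is a cubic bezier drawn with `<path>`. Its stroke #008000 means cut at S860, F1341. After flipping Y the toolpath is (155.5346,46.4647) → (171.9337,71.4030) → (180.8640,107.2176) → (195.7074,139.9755).

Shape 3 is a line segment drawn with `<polyline>`. Its stroke #008000 means cut at S860, F1341. After flipping Y the toolpath is (207.4621,31.0583) → (104.8049,44.0899).

Shape 4 is a cubic bezier drawn with `<path>`. Its stroke #008000 means cut at S860, F1341. After flipping Y the toolpath is (117.0180,155.0783) → (139.9663,143.6680) → (180.9660,124.8096) → (190.2737,114.4491).

Shape 5 is a rectangle drawn with `<polygon>`. Its stroke #008000 means cut at S860, F1341. After flipping Y the toolpath is (78.3226,98.6004) → (124.0186,98.6004) → (124.0186,91.8038) → (78.3226,91.8038) → (78.3226,98.6004), returning to the start.

Shape 6 is a closed polygon drawn with `<path>`. Its stroke #008000 means cut at S860, F1341. After flipping Y the toolpath is (242.7259,162.6570) → (32.1094,90.3455) → (253.1589,61.8748) → (251.3832,32.1149) → (242.7259,162.6570), returning to the start.

Shape 7 is a regular polygon drawn with `<polygon>`. Its stroke #ff8800 means engrave at S191, F4165. After flipping Y the toolpath is (44.4787,89.2734) → (49.5975,79.3700) → (39.6941,74.2512) → (34.5753,84.1546) → (44.4787,89.2734), returning to the start.

Shape 8 is a open polyline drawn with `<polyline>`. Its stroke #ff8800 means engrave at S191, F4165. After flipping Y the toolpath is (156.5930,123.5258) → (221.1536,115.5804) → (172.1382,163.4327) → (136.9178,76.5887) → (235.3339,34.8425) → (136.1378,29.4277).

; LightBurn 1.7.01
; GRBL device profile, absolute coords
G21
G90
G0 X95.9884 Y26.1666
M4 S860
G1 X88.6484 Y60.3637 F1341
G1 X118.9035 Y77.9119
G1 X144.9423 Y54.5603
G1 X130.7799 Y22.5799
G1 X95.9884 Y26.1666
M5
G0 X155.5346 Y46.4647
M4 S860
G1 X171.9337 Y71.4030 F1341
G1 X180.8640 Y107.2176
G1 X195.7074 Y139.9755
M5
G0 X207.4621 Y31.0583
M4 S860
G1 X104.8049 Y44.0899 F1341
M5
G0 X117.0180 Y155.0783
M4 S860
G1 X139.9663 Y143.6680 F1341
G1 X180.9660 Y124.8096
G1 X190.2737 Y114.4491
M5
G0 X78.3226 Y98.6004
M4 S860
G1 X124.0186 Y98.6004 F1341
G1 X124.0186 Y91.8038
G1 X78.3226 Y91.8038
G1 X78.3226 Y98.6004
M5
G0 X242.7259 Y162.6570
M4 S860
G1 X32.1094 Y90.3455 F1341
G1 X253.1589 Y61.8748
G1 X251.3832 Y32.1149
G1 X242.7259 Y162.6570
M5
G0 X44.4787 Y89.2734
M4 S191
G1 X49.5975 Y79.3700 F4165
G1 X39.6941 Y74.2512
G1 X34.5753 Y84.1546
G1 X44.4787 Y89.2734
M5
G0 X156.5930 Y123.5258
M4 S191
G1 X221.1536 Y115.5804 F4165
G1 X172.1382 Y163.4327
G1 X136.9178 Y76.5887
G1 X235.3339 Y34.8425
G1 X136.1378 Y29.4277
M5
G0 X0.0000 Y0.0000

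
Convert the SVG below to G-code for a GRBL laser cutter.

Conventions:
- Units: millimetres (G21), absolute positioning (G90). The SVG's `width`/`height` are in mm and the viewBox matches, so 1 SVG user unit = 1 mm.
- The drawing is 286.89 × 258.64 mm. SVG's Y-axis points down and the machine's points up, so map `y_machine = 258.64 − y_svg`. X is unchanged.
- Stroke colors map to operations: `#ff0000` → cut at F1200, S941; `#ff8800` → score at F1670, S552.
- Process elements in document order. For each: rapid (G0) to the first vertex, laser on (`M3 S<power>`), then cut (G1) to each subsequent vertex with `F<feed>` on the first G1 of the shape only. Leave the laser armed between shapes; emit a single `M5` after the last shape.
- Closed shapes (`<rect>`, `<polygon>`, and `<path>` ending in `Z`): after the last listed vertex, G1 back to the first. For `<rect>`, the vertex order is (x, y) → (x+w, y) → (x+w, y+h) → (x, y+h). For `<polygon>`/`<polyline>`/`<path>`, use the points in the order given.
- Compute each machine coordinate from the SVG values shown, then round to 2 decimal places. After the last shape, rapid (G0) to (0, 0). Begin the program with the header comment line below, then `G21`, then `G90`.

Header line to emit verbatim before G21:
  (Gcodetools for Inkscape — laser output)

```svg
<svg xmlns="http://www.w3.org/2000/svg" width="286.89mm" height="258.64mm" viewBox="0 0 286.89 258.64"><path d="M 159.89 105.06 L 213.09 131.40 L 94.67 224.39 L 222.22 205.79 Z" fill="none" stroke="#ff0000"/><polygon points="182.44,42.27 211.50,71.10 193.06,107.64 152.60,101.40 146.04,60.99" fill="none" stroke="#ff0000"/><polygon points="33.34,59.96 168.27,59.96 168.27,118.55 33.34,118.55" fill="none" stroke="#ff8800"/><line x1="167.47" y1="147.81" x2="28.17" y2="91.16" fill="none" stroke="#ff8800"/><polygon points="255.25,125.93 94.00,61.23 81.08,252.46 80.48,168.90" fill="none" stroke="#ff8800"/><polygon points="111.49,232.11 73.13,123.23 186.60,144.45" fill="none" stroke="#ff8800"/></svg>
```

Since the viewBox matches the mm dimensions, user units are millimetres directly. The only transform is the Y-flip y_m = 258.64 − y_svg.

Shape 1 is a closed polygon drawn with `<path>`. Its stroke #ff0000 means cut at S941, F1200. After flipping Y the toolpath is (159.89,153.58) → (213.09,127.24) → (94.67,34.25) → (222.22,52.85) → (159.89,153.58), returning to the start.

Shape 2 is a regular polygon drawn with `<polygon>`. Its stroke #ff0000 means cut at S941, F1200. After flipping Y the toolpath is (182.44,216.37) → (211.50,187.54) → (193.06,151.00) → (152.60,157.24) → (146.04,197.65) → (182.44,216.37), returning to the start.

Shape 3 is a rectangle drawn with `<polygon>`. Its stroke #ff8800 means score at S552, F1670. After flipping Y the toolpath is (33.34,198.68) → (168.27,198.68) → (168.27,140.09) → (33.34,140.09) → (33.34,198.68), returning to the start.

Shape 4 is a line segment drawn with `<line>`. Its stroke #ff8800 means score at S552, F1670. After flipping Y the toolpath is (167.47,110.83) → (28.17,167.48).

Shape 5 is a closed polygon drawn with `<polygon>`. Its stroke #ff8800 means score at S552, F1670. After flipping Y the toolpath is (255.25,132.71) → (94.00,197.41) → (81.08,6.18) → (80.48,89.74) → (255.25,132.71), returning to the start.

Shape 6 is a regular polygon drawn with `<polygon>`. Its stroke #ff8800 means score at S552, F1670. After flipping Y the toolpath is (111.49,26.53) → (73.13,135.41) → (186.60,114.19) → (111.49,26.53), returning to the start.

(Gcodetools for Inkscape — laser output)
G21
G90
G0 X159.89 Y153.58
M3 S941
G1 X213.09 Y127.24 F1200
G1 X94.67 Y34.25
G1 X222.22 Y52.85
G1 X159.89 Y153.58
G0 X182.44 Y216.37
M3 S941
G1 X211.50 Y187.54 F1200
G1 X193.06 Y151.00
G1 X152.60 Y157.24
G1 X146.04 Y197.65
G1 X182.44 Y216.37
G0 X33.34 Y198.68
M3 S552
G1 X168.27 Y198.68 F1670
G1 X168.27 Y140.09
G1 X33.34 Y140.09
G1 X33.34 Y198.68
G0 X167.47 Y110.83
M3 S552
G1 X28.17 Y167.48 F1670
G0 X255.25 Y132.71
M3 S552
G1 X94.00 Y197.41 F1670
G1 X81.08 Y6.18
G1 X80.48 Y89.74
G1 X255.25 Y132.71
G0 X111.49 Y26.53
M3 S552
G1 X73.13 Y135.41 F1670
G1 X186.60 Y114.19
G1 X111.49 Y26.53
M5
G0 X0.00 Y0.00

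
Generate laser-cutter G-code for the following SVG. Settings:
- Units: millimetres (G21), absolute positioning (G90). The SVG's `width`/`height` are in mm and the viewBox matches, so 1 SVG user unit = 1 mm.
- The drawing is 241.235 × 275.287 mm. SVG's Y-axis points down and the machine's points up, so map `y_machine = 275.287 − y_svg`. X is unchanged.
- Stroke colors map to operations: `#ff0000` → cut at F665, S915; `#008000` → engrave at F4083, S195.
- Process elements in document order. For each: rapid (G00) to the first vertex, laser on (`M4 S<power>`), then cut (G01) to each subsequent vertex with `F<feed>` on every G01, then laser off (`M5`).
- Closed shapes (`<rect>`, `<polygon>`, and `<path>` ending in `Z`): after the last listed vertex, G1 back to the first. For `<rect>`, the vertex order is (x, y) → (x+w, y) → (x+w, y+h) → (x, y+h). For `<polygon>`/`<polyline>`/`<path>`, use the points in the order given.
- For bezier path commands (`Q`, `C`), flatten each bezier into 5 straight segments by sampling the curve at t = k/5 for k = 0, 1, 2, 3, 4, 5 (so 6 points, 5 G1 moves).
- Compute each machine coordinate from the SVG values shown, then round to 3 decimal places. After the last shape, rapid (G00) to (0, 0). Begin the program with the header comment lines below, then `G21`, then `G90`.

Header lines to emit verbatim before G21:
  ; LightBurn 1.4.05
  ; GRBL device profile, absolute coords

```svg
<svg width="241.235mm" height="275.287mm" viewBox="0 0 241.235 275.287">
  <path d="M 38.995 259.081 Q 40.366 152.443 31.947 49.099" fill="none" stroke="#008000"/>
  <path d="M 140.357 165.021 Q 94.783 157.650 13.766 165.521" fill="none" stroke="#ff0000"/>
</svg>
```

viewBox `0 0 241.235 275.287` with mm width/height → 1 unit = 1 mm. Flip: y_m = 275.287 − y_svg.

**Shape 1** — `<path>` quadratic bezier, stroke `#008000` → engrave (S195, F4083). Control points (SVG): P0=(38.995,259.081), P1=(40.366,152.443), P2=(31.947,49.099); sampled at t=k/5. Machine vertices: (38.995,16.206) → (39.152,58.729) → (38.525,100.989) → (37.116,142.986) → (34.923,184.719) → (31.947,226.188). Open path.

**Shape 2** — `<path>` quadratic bezier, stroke `#ff0000` → cut (S915, F665). Control points (SVG): P0=(140.357,165.021), P1=(94.783,157.650), P2=(13.766,165.521); sampled at t=k/5. Machine vertices: (140.357,110.266) → (120.710,112.605) → (98.227,113.724) → (72.909,113.624) → (44.755,112.305) → (13.766,109.766). Open path.

; LightBurn 1.4.05
; GRBL device profile, absolute coords
G21
G90
G00 X38.995 Y16.206
M4 S195
G01 X39.152 Y58.729 F4083
G01 X38.525 Y100.989 F4083
G01 X37.116 Y142.986 F4083
G01 X34.923 Y184.719 F4083
G01 X31.947 Y226.188 F4083
M5
G00 X140.357 Y110.266
M4 S915
G01 X120.710 Y112.605 F665
G01 X98.227 Y113.724 F665
G01 X72.909 Y113.624 F665
G01 X44.755 Y112.305 F665
G01 X13.766 Y109.766 F665
M5
G00 X0.000 Y0.000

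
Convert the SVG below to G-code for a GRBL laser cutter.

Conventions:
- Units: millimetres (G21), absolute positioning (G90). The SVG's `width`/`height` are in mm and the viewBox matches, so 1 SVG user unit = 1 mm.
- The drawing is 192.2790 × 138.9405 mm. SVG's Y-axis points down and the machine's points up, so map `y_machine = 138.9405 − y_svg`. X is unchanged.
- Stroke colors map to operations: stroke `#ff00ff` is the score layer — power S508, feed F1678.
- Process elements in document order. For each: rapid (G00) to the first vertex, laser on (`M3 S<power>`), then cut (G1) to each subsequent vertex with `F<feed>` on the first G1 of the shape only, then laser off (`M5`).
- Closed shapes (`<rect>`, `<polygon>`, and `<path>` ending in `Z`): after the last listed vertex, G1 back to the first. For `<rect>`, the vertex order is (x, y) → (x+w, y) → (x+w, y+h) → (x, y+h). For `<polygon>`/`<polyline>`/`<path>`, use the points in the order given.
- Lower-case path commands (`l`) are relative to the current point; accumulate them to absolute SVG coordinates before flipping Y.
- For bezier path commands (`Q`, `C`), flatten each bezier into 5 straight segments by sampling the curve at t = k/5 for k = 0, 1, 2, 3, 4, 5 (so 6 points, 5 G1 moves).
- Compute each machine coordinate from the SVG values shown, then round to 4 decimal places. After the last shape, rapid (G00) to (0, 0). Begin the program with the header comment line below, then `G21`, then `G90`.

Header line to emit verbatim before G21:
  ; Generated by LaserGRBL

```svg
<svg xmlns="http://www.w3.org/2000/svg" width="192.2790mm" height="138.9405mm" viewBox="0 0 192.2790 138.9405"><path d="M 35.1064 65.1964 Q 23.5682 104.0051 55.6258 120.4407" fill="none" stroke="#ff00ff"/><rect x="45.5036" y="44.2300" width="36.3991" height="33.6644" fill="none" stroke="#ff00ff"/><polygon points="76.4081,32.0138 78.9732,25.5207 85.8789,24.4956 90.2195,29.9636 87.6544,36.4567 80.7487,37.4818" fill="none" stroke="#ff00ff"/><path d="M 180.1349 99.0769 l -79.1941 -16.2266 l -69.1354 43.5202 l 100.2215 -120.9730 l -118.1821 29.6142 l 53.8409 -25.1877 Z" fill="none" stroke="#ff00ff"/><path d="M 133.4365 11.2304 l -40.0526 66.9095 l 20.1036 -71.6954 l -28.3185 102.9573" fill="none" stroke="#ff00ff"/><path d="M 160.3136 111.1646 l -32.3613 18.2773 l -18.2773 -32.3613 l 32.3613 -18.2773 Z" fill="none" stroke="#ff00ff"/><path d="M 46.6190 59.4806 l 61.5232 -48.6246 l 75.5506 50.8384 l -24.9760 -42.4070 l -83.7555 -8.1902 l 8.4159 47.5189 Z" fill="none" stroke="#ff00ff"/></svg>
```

1 u = 1 mm; y_m = 138.9405 − y.

[1] `<path>` quadratic bezier, #ff00ff→score S508 F1678: (35.1064,73.7441) → (32.2350,59.1155) → (32.8512,46.2768) → (36.9550,35.2280) → (44.5466,25.9690) → (55.6258,18.4998)

[2] `<rect>` rectangle, #ff00ff→score S508 F1678: (45.5036,94.7105) → (81.9027,94.7105) → (81.9027,61.0461) → (45.5036,61.0461) → (45.5036,94.7105) (closed)

[3] `<polygon>` regular polygon, #ff00ff→score S508 F1678: (76.4081,106.9267) → (78.9732,113.4198) → (85.8789,114.4449) → (90.2195,108.9769) → (87.6544,102.4838) → (80.7487,101.4587) → (76.4081,106.9267) (closed)

[4] `<path>` closed polygon, #ff00ff→score S508 F1678: (180.1349,39.8636) → (100.9408,56.0902) → (31.8054,12.5700) → (132.0269,133.5430) → (13.8448,103.9288) → (67.6857,129.1165) → (180.1349,39.8636) (closed)

[5] `<path>` open polyline, #ff00ff→score S508 F1678: (133.4365,127.7101) → (93.3839,60.8006) → (113.4875,132.4960) → (85.1690,29.5387)

[6] `<path>` regular polygon, #ff00ff→score S508 F1678: (160.3136,27.7759) → (127.9523,9.4986) → (109.6750,41.8599) → (142.0363,60.1372) → (160.3136,27.7759) (closed)

[7] `<path>` closed polygon, #ff00ff→score S508 F1678: (46.6190,79.4599) → (108.1422,128.0845) → (183.6928,77.2461) → (158.7168,119.6531) → (74.9613,127.8433) → (83.3772,80.3244) → (46.6190,79.4599) (closed)

; Generated by LaserGRBL
G21
G90
G00 X35.1064 Y73.7441
M3 S508
G1 X32.2350 Y59.1155 F1678
G1 X32.8512 Y46.2768
G1 X36.9550 Y35.2280
G1 X44.5466 Y25.9690
G1 X55.6258 Y18.4998
M5
G00 X45.5036 Y94.7105
M3 S508
G1 X81.9027 Y94.7105 F1678
G1 X81.9027 Y61.0461
G1 X45.5036 Y61.0461
G1 X45.5036 Y94.7105
M5
G00 X76.4081 Y106.9267
M3 S508
G1 X78.9732 Y113.4198 F1678
G1 X85.8789 Y114.4449
G1 X90.2195 Y108.9769
G1 X87.6544 Y102.4838
G1 X80.7487 Y101.4587
G1 X76.4081 Y106.9267
M5
G00 X180.1349 Y39.8636
M3 S508
G1 X100.9408 Y56.0902 F1678
G1 X31.8054 Y12.5700
G1 X132.0269 Y133.5430
G1 X13.8448 Y103.9288
G1 X67.6857 Y129.1165
G1 X180.1349 Y39.8636
M5
G00 X133.4365 Y127.7101
M3 S508
G1 X93.3839 Y60.8006 F1678
G1 X113.4875 Y132.4960
G1 X85.1690 Y29.5387
M5
G00 X160.3136 Y27.7759
M3 S508
G1 X127.9523 Y9.4986 F1678
G1 X109.6750 Y41.8599
G1 X142.0363 Y60.1372
G1 X160.3136 Y27.7759
M5
G00 X46.6190 Y79.4599
M3 S508
G1 X108.1422 Y128.0845 F1678
G1 X183.6928 Y77.2461
G1 X158.7168 Y119.6531
G1 X74.9613 Y127.8433
G1 X83.3772 Y80.3244
G1 X46.6190 Y79.4599
M5
G00 X0.0000 Y0.0000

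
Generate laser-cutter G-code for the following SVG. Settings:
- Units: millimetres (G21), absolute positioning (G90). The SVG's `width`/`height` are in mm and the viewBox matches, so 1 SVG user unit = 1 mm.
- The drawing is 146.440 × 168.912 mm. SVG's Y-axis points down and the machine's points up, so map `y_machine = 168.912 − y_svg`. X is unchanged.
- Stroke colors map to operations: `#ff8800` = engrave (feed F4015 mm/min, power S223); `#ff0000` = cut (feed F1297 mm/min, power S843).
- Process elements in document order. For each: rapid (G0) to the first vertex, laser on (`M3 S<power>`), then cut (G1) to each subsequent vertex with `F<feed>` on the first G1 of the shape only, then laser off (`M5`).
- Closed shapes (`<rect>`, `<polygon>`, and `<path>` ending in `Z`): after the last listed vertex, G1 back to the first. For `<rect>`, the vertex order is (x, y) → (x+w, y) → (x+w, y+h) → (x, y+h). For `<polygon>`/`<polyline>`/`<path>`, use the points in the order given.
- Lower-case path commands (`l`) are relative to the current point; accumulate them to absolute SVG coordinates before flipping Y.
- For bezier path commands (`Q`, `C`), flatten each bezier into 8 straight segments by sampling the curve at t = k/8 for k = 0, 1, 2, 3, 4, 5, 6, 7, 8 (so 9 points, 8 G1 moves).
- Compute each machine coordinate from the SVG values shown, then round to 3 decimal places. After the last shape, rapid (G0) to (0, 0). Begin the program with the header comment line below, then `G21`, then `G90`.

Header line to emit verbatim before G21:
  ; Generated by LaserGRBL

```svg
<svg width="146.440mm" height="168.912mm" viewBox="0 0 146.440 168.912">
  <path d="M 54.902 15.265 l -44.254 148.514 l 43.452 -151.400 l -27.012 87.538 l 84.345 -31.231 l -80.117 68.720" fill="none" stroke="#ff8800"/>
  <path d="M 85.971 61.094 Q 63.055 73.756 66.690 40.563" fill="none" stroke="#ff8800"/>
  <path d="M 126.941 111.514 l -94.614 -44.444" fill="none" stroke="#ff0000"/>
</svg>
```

; Generated by LaserGRBL
G21
G90
G0 X54.902 Y153.647
M3 S223
G1 X10.648 Y5.133 F4015
G1 X54.100 Y156.533
G1 X27.088 Y68.995
G1 X111.433 Y100.226
G1 X31.316 Y31.506
M5
G0 X85.971 Y107.818
M3 S223
G1 X80.657 Y105.369 F4015
G1 X76.172 Y104.353
G1 X72.518 Y104.770
G1 X69.693 Y106.620
G1 X67.697 Y109.903
G1 X66.532 Y114.618
G1 X66.196 Y120.767
G1 X66.690 Y128.349
M5
G0 X126.941 Y57.398
M3 S843
G1 X32.327 Y101.842 F1297
M5
G0 X0.000 Y0.000

1 u = 1 mm; y_m = 168.912 − y.

[1] `<path>` open polyline, #ff8800→engrave S223 F4015: (54.902,153.647) → (10.648,5.133) → (54.100,156.533) → (27.088,68.995) → (111.433,100.226) → (31.316,31.506)

[2] `<path>` quadratic bezier, #ff8800→engrave S223 F4015: (85.971,107.818) → (80.657,105.369) → (76.172,104.353) → (72.518,104.770) → (69.693,106.620) → (67.697,109.903) → (66.532,114.618) → (66.196,120.767) → (66.690,128.349)

[3] `<path>` line segment, #ff0000→cut S843 F1297: (126.941,57.398) → (32.327,101.842)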